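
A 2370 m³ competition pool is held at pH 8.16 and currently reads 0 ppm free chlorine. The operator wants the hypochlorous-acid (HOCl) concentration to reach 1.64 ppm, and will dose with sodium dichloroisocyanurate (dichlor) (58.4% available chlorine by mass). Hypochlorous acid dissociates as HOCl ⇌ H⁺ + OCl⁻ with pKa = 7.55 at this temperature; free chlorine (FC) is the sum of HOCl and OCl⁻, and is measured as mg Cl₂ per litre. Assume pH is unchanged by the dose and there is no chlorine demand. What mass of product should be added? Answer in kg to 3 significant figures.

Volume: 2370 m³ = 2,370,000 L.
[OCl⁻]/[HOCl] = 10^(pH − pKa) = 10^(8.16 − 7.55) = 4.074; fraction as HOCl = 1/(1 + 4.074) = 0.1971.
Free chlorine required for 1.64 ppm HOCl: 1.64 / 0.1971 = 8.321 ppm.
FC to add: 8.321 − 0 = 8.321 mg/L as Cl₂.
Cl₂ equivalent: 8.321 mg/L × 2,370,000 L = 19,720 g.
Product at 58.4% available Cl: 19,720 / 0.584 = 33,770 g.

33.8 kg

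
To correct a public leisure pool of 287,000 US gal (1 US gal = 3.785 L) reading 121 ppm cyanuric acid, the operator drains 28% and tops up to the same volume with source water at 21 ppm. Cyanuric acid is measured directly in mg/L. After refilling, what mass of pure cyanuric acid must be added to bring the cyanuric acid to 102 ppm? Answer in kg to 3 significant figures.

9.78 kg

Volume: 287,000 US gal × 3.785 L/gal = 1,086,295 L.
After draining 28% and refilling: 121 × 0.72 + 21 × 0.28 = 93 ppm.
Deficit to target: 102 − 93 = 9 mg/L.
Mass: 9 mg/L × 1,086,295 L = 9777 g cyanuric acid.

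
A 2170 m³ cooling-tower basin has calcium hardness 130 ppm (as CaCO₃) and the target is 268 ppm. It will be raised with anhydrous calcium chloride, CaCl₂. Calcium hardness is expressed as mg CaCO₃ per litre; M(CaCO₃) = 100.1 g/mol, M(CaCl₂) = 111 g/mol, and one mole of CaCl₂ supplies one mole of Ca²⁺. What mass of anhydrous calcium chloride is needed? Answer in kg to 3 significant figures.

Volume: 2170 m³ = 2,170,000 L.
Hardness to add: (268 − 130) = 138 mg/L as CaCO₃ × 2,170,000 L = 299,500 g as CaCO₃.
Moles of Ca²⁺ (1 mol Ca²⁺ ≡ 1 mol CaCO₃): 299,500 / 100.1 g/mol = 2992 mol.
Mass of CaCl₂: 2992 × 111 = 332,100 g.

332 kg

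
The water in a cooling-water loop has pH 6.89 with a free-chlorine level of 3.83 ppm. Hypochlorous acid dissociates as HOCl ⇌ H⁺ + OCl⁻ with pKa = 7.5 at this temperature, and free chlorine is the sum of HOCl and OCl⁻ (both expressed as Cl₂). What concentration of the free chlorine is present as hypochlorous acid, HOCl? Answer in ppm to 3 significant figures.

3.08 ppm

[OCl⁻]/[HOCl] = 10^(pH − pKa) = 10^(6.89 − 7.5) = 10^-0.61 = 0.2455.
Fraction as HOCl = 1 / (1 + 0.2455) = 0.8029.
HOCl = 0.8029 × 3.83 ppm = 3.075 ppm.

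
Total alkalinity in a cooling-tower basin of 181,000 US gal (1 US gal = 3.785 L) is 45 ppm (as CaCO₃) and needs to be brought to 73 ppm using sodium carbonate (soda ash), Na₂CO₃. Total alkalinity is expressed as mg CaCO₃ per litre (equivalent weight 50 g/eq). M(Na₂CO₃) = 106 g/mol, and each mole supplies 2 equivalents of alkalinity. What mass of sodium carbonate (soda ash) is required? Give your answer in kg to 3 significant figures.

20.3 kg

Volume: 181,000 US gal × 3.785 L/gal = 685,085 L.
Alkalinity to add: (73 − 45) = 28 mg/L as CaCO₃ × 685,085 L = 19,180 g as CaCO₃.
Equivalents: 19,180 g ÷ 50 g/eq = 383.6 eq.
Each mole of Na₂CO₃ supplies 2 eq, so 383.6 / 2 = 191.8 mol.
Mass: 191.8 mol × 106 g/mol = 20,330 g.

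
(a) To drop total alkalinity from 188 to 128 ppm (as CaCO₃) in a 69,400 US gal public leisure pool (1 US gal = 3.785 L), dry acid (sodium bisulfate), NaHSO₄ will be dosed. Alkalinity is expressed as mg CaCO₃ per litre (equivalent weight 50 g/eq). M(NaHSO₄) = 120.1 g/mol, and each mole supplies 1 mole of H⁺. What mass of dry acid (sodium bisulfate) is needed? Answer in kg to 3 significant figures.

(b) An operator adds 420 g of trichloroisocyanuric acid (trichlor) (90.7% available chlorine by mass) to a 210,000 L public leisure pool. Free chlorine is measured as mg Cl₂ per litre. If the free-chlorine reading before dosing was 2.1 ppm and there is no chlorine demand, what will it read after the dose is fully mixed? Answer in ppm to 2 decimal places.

(a) Volume: 69,400 US gal × 3.785 L/gal = 262,679 L.
(a) Alkalinity to neutralize: (188 − 128) = 60 mg/L as CaCO₃ × 262,679 L = 15,760 g as CaCO₃.
(a) Equivalents of H⁺ required: 15,760 ÷ 50 g/eq = 315.2 eq = 315.2 mol NaHSO₄.
(a) Mass of NaHSO₄: 315.2 × 120.1 = 37,860 g.

(b) Available chlorine delivered: 420 g × 0.907 = 380.9 g as Cl₂.
(b) Concentration rise: 380.9 g / 210,000 L = 1.814 mg/L = 1.81 ppm.
(b) Final FC: 2.1 + 1.81 = 3.91 ppm.

(a) 37.9 kg; (b) 3.91 ppm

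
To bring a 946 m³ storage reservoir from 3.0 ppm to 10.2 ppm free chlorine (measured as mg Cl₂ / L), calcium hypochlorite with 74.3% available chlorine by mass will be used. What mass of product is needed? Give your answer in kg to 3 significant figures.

9.17 kg

Volume: 946 m³ = 946,000 L.
Chlorine deficit: 10.2 − 3.0 = 7.2 ppm = 7.2 mg/L as Cl₂.
Cl₂ equivalent needed: 7.2 mg/L × 946,000 L = 6,811,000 mg = 6811 g.
Product at 74.3% available chlorine: 6811 / 0.743 = 9167 g.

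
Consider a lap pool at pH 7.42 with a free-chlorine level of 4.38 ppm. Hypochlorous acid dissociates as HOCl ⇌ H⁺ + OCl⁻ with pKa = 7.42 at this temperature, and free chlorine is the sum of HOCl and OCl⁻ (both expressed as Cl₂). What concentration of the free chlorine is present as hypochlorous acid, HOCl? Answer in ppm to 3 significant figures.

[OCl⁻]/[HOCl] = 10^(pH − pKa) = 10^(7.42 − 7.42) = 10^0.00 = 1.
Fraction as HOCl = 1 / (1 + 1) = 0.5.
HOCl = 0.5 × 4.38 ppm = 2.19 ppm.

2.19 ppm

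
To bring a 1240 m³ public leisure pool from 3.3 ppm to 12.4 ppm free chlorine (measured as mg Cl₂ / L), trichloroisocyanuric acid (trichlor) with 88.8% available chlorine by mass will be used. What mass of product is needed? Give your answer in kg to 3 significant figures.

Volume: 1240 m³ = 1,240,000 L.
Chlorine deficit: 12.4 − 3.3 = 9.1 ppm = 9.1 mg/L as Cl₂.
Cl₂ equivalent needed: 9.1 mg/L × 1,240,000 L = 11,280,000 mg = 11,280 g.
Product at 88.8% available chlorine: 11,280 / 0.888 = 12,710 g.

12.7 kg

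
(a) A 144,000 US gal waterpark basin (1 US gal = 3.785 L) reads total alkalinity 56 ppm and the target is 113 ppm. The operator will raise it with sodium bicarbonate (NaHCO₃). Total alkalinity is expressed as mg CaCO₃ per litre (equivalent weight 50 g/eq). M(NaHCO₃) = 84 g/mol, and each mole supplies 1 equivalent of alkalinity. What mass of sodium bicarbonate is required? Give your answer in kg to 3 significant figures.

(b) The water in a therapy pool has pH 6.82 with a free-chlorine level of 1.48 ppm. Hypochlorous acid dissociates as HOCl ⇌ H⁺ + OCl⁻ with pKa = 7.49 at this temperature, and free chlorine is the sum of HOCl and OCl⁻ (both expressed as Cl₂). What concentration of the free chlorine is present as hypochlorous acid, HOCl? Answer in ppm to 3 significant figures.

(a) 52.2 kg; (b) 1.22 ppm

(a) Volume: 144,000 US gal × 3.785 L/gal = 545,040 L.
(a) Alkalinity to add: (113 − 56) = 57 mg/L as CaCO₃ × 545,040 L = 31,070 g as CaCO₃.
(a) Equivalents: 31,070 g ÷ 50 g/eq = 621.3 eq.
(a) NaHCO₃ supplies 1 eq per mole → 621.3 mol.
(a) Mass: 621.3 mol × 84 g/mol = 52,190 g.

(b) [OCl⁻]/[HOCl] = 10^(pH − pKa) = 10^(6.82 − 7.49) = 10^-0.67 = 0.2138.
(b) Fraction as HOCl = 1 / (1 + 0.2138) = 0.8239.
(b) HOCl = 0.8239 × 1.48 ppm = 1.219 ppm.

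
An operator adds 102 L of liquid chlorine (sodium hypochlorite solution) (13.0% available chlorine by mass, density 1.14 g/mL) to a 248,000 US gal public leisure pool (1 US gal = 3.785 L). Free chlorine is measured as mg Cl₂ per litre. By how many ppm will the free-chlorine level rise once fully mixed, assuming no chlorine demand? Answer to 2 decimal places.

16.10 ppm

Volume: 248,000 US gal × 3.785 L/gal = 938,680 L.
Mass of solution: 102 L × 1000 mL/L × 1.14 g/mL = 116,300 g.
Available chlorine delivered: 116,300 g × 0.13 = 15,120 g as Cl₂.
Concentration rise: 15,120 g / 938,680 L = 16.1 mg/L = 16.10 ppm.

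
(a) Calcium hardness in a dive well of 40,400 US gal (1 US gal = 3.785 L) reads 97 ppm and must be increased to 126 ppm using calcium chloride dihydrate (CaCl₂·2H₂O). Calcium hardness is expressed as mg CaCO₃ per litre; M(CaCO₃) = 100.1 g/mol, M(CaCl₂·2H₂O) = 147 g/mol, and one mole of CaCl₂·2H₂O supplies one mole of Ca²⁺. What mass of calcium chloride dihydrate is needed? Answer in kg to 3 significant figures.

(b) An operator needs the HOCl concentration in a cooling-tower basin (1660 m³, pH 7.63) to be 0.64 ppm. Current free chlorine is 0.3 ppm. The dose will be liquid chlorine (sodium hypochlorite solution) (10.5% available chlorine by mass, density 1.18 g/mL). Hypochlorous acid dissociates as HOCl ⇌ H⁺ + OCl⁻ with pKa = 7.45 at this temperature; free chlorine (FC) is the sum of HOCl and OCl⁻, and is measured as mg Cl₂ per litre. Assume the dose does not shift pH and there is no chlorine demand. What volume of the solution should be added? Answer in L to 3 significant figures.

(a) 6.51 kg; (b) 17.5 L

(a) Volume: 40,400 US gal × 3.785 L/gal = 152,914 L.
(a) Hardness to add: (126 − 97) = 29 mg/L as CaCO₃ × 152,914 L = 4435 g as CaCO₃.
(a) Moles of Ca²⁺ (1 mol Ca²⁺ ≡ 1 mol CaCO₃): 4435 / 100.1 g/mol = 44.3 mol.
(a) Mass of CaCl₂·2H₂O: 44.3 × 147 = 6512 g.

(b) Volume: 1660 m³ = 1,660,000 L.
(b) [OCl⁻]/[HOCl] = 10^(pH − pKa) = 10^(7.63 − 7.45) = 1.514; fraction as HOCl = 1/(1 + 1.514) = 0.3978.
(b) Free chlorine required for 0.64 ppm HOCl: 0.64 / 0.3978 = 1.609 ppm.
(b) FC to add: 1.609 − 0.3 = 1.309 mg/L as Cl₂.
(b) Cl₂ equivalent: 1.309 mg/L × 1,660,000 L = 2172 g.
(b) Product at 10.5% available Cl: 2172 / 0.105 = 20,690 g.
(b) Volume: 20,690 g ÷ 1.18 g/mL = 17,530 mL.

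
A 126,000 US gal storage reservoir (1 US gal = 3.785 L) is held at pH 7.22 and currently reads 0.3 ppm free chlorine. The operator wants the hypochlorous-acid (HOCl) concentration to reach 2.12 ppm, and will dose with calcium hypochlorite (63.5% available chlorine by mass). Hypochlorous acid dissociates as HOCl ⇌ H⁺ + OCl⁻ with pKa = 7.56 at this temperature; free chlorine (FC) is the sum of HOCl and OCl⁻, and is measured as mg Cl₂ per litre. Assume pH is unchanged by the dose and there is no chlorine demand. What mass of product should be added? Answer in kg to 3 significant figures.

Volume: 126,000 US gal × 3.785 L/gal = 476,910 L.
[OCl⁻]/[HOCl] = 10^(pH − pKa) = 10^(7.22 − 7.56) = 0.4571; fraction as HOCl = 1/(1 + 0.4571) = 0.6863.
Free chlorine required for 2.12 ppm HOCl: 2.12 / 0.6863 = 3.089 ppm.
FC to add: 3.089 − 0.3 = 2.789 mg/L as Cl₂.
Cl₂ equivalent: 2.789 mg/L × 476,910 L = 1330 g.
Product at 63.5% available Cl: 1330 / 0.635 = 2095 g.

2.09 kg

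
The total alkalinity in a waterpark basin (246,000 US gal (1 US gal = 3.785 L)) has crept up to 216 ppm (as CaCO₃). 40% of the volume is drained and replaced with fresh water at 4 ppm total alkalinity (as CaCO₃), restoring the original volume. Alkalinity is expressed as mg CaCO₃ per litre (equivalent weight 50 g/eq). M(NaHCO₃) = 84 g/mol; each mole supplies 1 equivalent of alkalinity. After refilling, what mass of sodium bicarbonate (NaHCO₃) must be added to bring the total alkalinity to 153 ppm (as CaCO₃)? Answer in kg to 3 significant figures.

34.1 kg

Volume: 246,000 US gal × 3.785 L/gal = 931,110 L.
After draining 40% and refilling: 216 × 0.60 + 4 × 0.40 = 131.2 ppm.
Deficit to target: 153 − 131.2 = 21.8 mg/L.
As CaCO₃: 21.8 mg/L × 931,110 L = 20,300 g; ÷ 50 g/eq ÷ 1 = 406 mol NaHCO₃.
Mass: 406 × 84 = 34,100 g.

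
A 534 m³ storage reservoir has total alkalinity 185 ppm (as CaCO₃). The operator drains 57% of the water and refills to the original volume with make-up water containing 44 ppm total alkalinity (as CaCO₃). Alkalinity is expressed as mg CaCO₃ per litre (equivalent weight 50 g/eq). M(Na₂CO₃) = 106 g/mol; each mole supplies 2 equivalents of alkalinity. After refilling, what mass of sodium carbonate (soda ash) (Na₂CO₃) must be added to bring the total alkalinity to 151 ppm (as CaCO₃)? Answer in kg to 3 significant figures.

26.2 kg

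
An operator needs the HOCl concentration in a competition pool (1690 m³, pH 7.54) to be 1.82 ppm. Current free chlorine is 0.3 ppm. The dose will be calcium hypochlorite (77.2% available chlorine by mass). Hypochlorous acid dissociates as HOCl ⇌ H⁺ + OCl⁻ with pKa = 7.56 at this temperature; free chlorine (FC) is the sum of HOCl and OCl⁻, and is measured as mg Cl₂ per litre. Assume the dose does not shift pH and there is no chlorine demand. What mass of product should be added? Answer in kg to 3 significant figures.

7.13 kg

Volume: 1690 m³ = 1,690,000 L.
[OCl⁻]/[HOCl] = 10^(pH − pKa) = 10^(7.54 − 7.56) = 0.955; fraction as HOCl = 1/(1 + 0.955) = 0.5115.
Free chlorine required for 1.82 ppm HOCl: 1.82 / 0.5115 = 3.558 ppm.
FC to add: 3.558 − 0.3 = 3.258 mg/L as Cl₂.
Cl₂ equivalent: 3.258 mg/L × 1,690,000 L = 5506 g.
Product at 77.2% available Cl: 5506 / 0.772 = 7132 g.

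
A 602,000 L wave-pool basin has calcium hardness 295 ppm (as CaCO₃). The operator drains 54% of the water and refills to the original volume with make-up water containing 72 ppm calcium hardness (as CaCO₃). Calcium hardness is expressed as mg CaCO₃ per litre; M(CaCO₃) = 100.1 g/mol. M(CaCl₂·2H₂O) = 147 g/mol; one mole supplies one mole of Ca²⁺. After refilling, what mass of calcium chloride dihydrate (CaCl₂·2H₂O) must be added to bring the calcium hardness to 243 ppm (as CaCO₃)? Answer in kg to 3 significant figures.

60.5 kg

After draining 54% and refilling: 295 × 0.46 + 72 × 0.54 = 174.58 ppm.
Deficit to target: 243 − 174.58 = 68.42 mg/L.
As CaCO₃: 68.42 mg/L × 602,000 L = 41,190 g; ÷ 100.1 = 411.5 mol Ca²⁺.
Mass: 411.5 × 147 = 60,490 g.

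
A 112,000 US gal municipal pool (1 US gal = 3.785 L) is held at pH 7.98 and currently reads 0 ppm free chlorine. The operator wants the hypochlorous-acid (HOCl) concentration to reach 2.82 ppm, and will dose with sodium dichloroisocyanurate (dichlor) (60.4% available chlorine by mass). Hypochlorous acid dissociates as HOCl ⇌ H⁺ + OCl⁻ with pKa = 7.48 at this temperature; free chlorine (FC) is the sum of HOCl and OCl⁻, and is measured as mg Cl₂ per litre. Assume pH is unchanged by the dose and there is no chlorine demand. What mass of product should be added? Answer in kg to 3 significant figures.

8.24 kg

Volume: 112,000 US gal × 3.785 L/gal = 423,920 L.
[OCl⁻]/[HOCl] = 10^(pH − pKa) = 10^(7.98 − 7.48) = 3.162; fraction as HOCl = 1/(1 + 3.162) = 0.2403.
Free chlorine required for 2.82 ppm HOCl: 2.82 / 0.2403 = 11.74 ppm.
FC to add: 11.74 − 0 = 11.74 mg/L as Cl₂.
Cl₂ equivalent: 11.74 mg/L × 423,920 L = 4976 g.
Product at 60.4% available Cl: 4976 / 0.604 = 8238 g.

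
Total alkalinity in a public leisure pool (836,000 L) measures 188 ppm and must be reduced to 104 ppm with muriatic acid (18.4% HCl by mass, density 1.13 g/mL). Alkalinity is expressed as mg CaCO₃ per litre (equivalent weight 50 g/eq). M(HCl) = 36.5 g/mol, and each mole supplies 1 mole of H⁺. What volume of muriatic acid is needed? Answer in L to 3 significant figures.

247 L

Alkalinity to neutralize: (188 − 104) = 84 mg/L as CaCO₃ × 836,000 L = 70,220 g as CaCO₃.
Equivalents of H⁺ required: 70,220 ÷ 50 g/eq = 1404 eq = 1404 mol HCl.
Mass of HCl: 1404 × 36.5 = 51,260 g.
Mass of 18.4% solution: 51,260 / 0.184 = 278,600 g.
Volume: 278,600 g ÷ 1.13 g/mL = 246,600 mL.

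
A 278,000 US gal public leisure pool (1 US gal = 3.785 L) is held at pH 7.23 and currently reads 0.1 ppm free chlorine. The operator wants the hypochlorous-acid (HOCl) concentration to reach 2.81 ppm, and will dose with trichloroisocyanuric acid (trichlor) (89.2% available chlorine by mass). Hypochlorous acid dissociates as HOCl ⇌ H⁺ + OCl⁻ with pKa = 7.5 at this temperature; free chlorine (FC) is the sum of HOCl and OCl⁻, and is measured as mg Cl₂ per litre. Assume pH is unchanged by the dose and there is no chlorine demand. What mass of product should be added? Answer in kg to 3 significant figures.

4.98 kg

Volume: 278,000 US gal × 3.785 L/gal = 1,052,230 L.
[OCl⁻]/[HOCl] = 10^(pH − pKa) = 10^(7.23 − 7.5) = 0.537; fraction as HOCl = 1/(1 + 0.537) = 0.6506.
Free chlorine required for 2.81 ppm HOCl: 2.81 / 0.6506 = 4.319 ppm.
FC to add: 4.319 − 0.1 = 4.219 mg/L as Cl₂.
Cl₂ equivalent: 4.219 mg/L × 1,052,230 L = 4439 g.
Product at 89.2% available Cl: 4439 / 0.892 = 4977 g.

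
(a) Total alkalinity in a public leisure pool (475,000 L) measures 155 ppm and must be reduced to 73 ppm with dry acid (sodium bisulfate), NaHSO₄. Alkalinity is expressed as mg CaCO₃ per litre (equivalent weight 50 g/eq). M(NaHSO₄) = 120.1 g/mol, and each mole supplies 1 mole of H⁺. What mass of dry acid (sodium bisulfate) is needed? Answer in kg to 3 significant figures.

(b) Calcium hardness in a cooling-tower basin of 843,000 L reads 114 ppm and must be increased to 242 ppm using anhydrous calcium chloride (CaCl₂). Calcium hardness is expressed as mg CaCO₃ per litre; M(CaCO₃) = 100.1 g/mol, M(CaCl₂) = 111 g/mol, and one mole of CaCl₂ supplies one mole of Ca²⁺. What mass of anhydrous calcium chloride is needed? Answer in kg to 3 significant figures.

(a) 93.6 kg; (b) 120 kg

(a) Alkalinity to neutralize: (155 − 73) = 82 mg/L as CaCO₃ × 475,000 L = 38,950 g as CaCO₃.
(a) Equivalents of H⁺ required: 38,950 ÷ 50 g/eq = 779 eq = 779 mol NaHSO₄.
(a) Mass of NaHSO₄: 779 × 120.1 = 93,560 g.

(b) Hardness to add: (242 − 114) = 128 mg/L as CaCO₃ × 843,000 L = 107,900 g as CaCO₃.
(b) Moles of Ca²⁺ (1 mol Ca²⁺ ≡ 1 mol CaCO₃): 107,900 / 100.1 g/mol = 1078 mol.
(b) Mass of CaCl₂: 1078 × 111 = 119,700 g.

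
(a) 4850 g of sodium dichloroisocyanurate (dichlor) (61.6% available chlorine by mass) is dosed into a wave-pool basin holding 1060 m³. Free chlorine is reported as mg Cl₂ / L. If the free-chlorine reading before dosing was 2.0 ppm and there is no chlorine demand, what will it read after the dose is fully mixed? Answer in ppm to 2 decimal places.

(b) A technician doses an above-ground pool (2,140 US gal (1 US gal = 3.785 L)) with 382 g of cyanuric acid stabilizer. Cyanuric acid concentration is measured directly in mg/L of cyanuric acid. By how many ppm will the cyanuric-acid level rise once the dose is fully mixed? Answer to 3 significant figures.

(a) 4.82 ppm; (b) 47.2 ppm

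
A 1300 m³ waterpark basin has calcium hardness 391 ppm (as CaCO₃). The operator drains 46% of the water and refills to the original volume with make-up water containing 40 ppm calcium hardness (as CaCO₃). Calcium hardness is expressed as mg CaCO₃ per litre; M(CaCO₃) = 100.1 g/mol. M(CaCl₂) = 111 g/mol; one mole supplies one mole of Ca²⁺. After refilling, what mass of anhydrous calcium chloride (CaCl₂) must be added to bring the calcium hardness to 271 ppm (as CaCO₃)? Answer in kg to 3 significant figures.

Volume: 1300 m³ = 1,300,000 L.
After draining 46% and refilling: 391 × 0.54 + 40 × 0.46 = 229.54 ppm.
Deficit to target: 271 − 229.54 = 41.46 mg/L.
As CaCO₃: 41.46 mg/L × 1,300,000 L = 53,900 g; ÷ 100.1 = 538.4 mol Ca²⁺.
Mass: 538.4 × 111 = 59,770 g.

59.8 kg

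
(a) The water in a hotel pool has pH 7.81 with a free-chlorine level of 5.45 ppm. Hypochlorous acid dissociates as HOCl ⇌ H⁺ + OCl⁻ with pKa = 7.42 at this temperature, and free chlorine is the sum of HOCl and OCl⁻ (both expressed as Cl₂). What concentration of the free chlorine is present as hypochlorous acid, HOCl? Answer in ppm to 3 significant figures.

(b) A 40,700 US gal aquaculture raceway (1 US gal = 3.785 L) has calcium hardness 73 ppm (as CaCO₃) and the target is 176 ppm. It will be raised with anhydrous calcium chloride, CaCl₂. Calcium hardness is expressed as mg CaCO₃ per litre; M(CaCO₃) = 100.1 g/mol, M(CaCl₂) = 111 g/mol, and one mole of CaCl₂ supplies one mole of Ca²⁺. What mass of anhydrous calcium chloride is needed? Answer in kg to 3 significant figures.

(a) [OCl⁻]/[HOCl] = 10^(pH − pKa) = 10^(7.81 − 7.42) = 10^0.39 = 2.455.
(a) Fraction as HOCl = 1 / (1 + 2.455) = 0.2895.
(a) HOCl = 0.2895 × 5.45 ppm = 1.578 ppm.

(b) Volume: 40,700 US gal × 3.785 L/gal = 154,050 L.
(b) Hardness to add: (176 − 73) = 103 mg/L as CaCO₃ × 154,050 L = 15,870 g as CaCO₃.
(b) Moles of Ca²⁺ (1 mol Ca²⁺ ≡ 1 mol CaCO₃): 15,870 / 100.1 g/mol = 158.5 mol.
(b) Mass of CaCl₂: 158.5 × 111 = 17,590 g.

(a) 1.58 ppm; (b) 17.6 kg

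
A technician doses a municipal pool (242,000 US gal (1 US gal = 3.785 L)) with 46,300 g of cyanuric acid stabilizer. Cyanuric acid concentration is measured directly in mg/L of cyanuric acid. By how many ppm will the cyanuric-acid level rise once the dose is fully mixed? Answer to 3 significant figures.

Volume: 242,000 US gal × 3.785 L/gal = 915,970 L.
Rise: 46,300 g / 915,970 L × 1000 = 50.55 mg/L.

50.5 ppm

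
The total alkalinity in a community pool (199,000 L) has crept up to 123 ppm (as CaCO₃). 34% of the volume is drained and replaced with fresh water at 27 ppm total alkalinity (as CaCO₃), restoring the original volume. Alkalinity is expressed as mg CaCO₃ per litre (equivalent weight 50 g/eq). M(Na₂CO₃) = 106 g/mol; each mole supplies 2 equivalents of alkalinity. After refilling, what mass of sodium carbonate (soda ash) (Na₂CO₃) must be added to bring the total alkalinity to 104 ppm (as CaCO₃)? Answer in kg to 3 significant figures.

After draining 34% and refilling: 123 × 0.66 + 27 × 0.34 = 90.36 ppm.
Deficit to target: 104 − 90.36 = 13.64 mg/L.
As CaCO₃: 13.64 mg/L × 199,000 L = 2714 g; ÷ 50 g/eq ÷ 2 = 27.14 mol Na₂CO₃.
Mass: 27.14 × 106 = 2877 g.

2.88 kg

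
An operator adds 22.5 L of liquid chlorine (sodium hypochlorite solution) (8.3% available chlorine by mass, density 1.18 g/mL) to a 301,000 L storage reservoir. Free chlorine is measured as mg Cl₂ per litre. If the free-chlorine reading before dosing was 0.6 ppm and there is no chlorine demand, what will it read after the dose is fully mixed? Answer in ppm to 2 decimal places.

7.92 ppm

Mass of solution: 22.5 L × 1000 mL/L × 1.18 g/mL = 26,550 g.
Available chlorine delivered: 26,550 g × 0.083 = 2204 g as Cl₂.
Concentration rise: 2204 g / 301,000 L = 7.321 mg/L = 7.32 ppm.
Final FC: 0.6 + 7.32 = 7.92 ppm.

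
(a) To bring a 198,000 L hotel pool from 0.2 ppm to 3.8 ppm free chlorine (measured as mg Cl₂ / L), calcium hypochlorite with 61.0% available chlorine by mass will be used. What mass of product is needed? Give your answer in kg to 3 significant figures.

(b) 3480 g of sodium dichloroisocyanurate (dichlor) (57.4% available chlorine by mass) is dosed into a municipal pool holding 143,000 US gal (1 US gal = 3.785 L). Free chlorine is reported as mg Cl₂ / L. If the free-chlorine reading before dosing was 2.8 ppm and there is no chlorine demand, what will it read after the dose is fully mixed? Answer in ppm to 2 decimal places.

(a) Chlorine deficit: 3.8 − 0.2 = 3.6 ppm = 3.6 mg/L as Cl₂.
(a) Cl₂ equivalent needed: 3.6 mg/L × 198,000 L = 712,800 mg = 712.8 g.
(a) Product at 61.0% available chlorine: 712.8 / 0.61 = 1169 g.

(b) Volume: 143,000 US gal × 3.785 L/gal = 541,255 L.
(b) Available chlorine delivered: 3480 g × 0.574 = 1998 g as Cl₂.
(b) Concentration rise: 1998 g / 541,255 L = 3.691 mg/L = 3.69 ppm.
(b) Final FC: 2.8 + 3.69 = 6.49 ppm.

(a) 1.17 kg; (b) 6.49 ppm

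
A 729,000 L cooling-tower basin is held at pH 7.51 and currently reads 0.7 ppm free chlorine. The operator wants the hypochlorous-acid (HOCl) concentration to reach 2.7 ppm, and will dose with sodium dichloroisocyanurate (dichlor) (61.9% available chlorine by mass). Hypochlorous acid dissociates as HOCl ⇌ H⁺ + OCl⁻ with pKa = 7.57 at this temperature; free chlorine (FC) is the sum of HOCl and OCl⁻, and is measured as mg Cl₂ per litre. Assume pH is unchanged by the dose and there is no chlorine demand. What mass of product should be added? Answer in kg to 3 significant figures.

5.12 kg

[OCl⁻]/[HOCl] = 10^(pH − pKa) = 10^(7.51 − 7.57) = 0.871; fraction as HOCl = 1/(1 + 0.871) = 0.5345.
Free chlorine required for 2.7 ppm HOCl: 2.7 / 0.5345 = 5.052 ppm.
FC to add: 5.052 − 0.7 = 4.352 mg/L as Cl₂.
Cl₂ equivalent: 4.352 mg/L × 729,000 L = 3172 g.
Product at 61.9% available Cl: 3172 / 0.619 = 5125 g.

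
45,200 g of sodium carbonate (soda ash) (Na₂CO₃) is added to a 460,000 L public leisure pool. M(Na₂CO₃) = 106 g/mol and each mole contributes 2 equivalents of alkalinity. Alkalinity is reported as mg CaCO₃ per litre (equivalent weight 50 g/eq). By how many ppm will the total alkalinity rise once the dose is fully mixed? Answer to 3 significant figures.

92.7 ppm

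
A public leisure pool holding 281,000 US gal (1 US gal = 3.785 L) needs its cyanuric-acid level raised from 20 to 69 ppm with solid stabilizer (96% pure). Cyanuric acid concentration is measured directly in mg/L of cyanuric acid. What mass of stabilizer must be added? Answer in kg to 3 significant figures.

54.3 kg

Volume: 281,000 US gal × 3.785 L/gal = 1,063,585 L.
CYA to add: (69 − 20) = 49 mg/L × 1,063,585 L = 52,120 g cyanuric acid.
At 96% purity: 52,120 / 0.96 = 54,290 g product.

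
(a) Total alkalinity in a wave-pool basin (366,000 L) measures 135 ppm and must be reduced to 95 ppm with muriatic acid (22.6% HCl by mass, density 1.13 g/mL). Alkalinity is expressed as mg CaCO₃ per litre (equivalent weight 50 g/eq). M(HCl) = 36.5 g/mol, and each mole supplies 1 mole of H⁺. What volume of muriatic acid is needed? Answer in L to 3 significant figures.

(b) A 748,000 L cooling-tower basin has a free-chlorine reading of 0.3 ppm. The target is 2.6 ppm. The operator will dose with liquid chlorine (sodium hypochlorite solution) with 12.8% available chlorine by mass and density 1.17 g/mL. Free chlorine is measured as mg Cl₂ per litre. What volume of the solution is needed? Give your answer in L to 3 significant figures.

(a) Alkalinity to neutralize: (135 − 95) = 40 mg/L as CaCO₃ × 366,000 L = 14,640 g as CaCO₃.
(a) Equivalents of H⁺ required: 14,640 ÷ 50 g/eq = 292.8 eq = 292.8 mol HCl.
(a) Mass of HCl: 292.8 × 36.5 = 10,690 g.
(a) Mass of 22.6% solution: 10,690 / 0.226 = 47,290 g.
(a) Volume: 47,290 g ÷ 1.13 g/mL = 41,850 mL.

(b) Chlorine deficit: 2.6 − 0.3 = 2.3 ppm = 2.3 mg/L as Cl₂.
(b) Cl₂ equivalent needed: 2.3 mg/L × 748,000 L = 1,720,000 mg = 1720 g.
(b) Product at 12.8% available chlorine: 1720 / 0.128 = 13,440 g.
(b) Volume at density 1.17 g/mL: 13,440 g ÷ 1.17 g/mL = 11,490 mL.

(a) 41.8 L; (b) 11.5 L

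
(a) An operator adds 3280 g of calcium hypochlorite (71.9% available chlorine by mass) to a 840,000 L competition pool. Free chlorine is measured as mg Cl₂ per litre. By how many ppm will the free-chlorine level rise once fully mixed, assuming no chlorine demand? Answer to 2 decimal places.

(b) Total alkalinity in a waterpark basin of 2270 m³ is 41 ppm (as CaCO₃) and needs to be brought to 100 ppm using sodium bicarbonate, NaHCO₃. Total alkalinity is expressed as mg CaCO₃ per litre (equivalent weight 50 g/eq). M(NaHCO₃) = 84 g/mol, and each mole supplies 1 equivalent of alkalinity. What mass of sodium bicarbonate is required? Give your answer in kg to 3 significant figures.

(a) 2.81 ppm; (b) 225 kg

(a) Available chlorine delivered: 3280 g × 0.719 = 2358 g as Cl₂.
(a) Concentration rise: 2358 g / 840,000 L = 2.808 mg/L = 2.81 ppm.

(b) Volume: 2270 m³ = 2,270,000 L.
(b) Alkalinity to add: (100 − 41) = 59 mg/L as CaCO₃ × 2,270,000 L = 133,900 g as CaCO₃.
(b) Equivalents: 133,900 g ÷ 50 g/eq = 2679 eq.
(b) NaHCO₃ supplies 1 eq per mole → 2679 mol.
(b) Mass: 2679 mol × 84 g/mol = 225,000 g.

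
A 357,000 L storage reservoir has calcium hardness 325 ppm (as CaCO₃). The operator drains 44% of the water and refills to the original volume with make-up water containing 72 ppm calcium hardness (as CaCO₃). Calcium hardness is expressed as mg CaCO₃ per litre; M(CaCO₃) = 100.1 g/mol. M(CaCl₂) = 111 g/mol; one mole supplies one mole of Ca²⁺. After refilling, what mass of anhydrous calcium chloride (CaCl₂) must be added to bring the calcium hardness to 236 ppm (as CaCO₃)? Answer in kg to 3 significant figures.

8.84 kg

After draining 44% and refilling: 325 × 0.56 + 72 × 0.44 = 213.68 ppm.
Deficit to target: 236 − 213.68 = 22.32 mg/L.
As CaCO₃: 22.32 mg/L × 357,000 L = 7968 g; ÷ 100.1 = 79.6 mol Ca²⁺.
Mass: 79.6 × 111 = 8836 g.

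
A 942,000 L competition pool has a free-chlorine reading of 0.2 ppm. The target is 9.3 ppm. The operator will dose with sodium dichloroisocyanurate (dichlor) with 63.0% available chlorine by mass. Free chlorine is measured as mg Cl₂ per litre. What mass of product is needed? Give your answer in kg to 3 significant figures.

13.6 kg

Chlorine deficit: 9.3 − 0.2 = 9.1 ppm = 9.1 mg/L as Cl₂.
Cl₂ equivalent needed: 9.1 mg/L × 942,000 L = 8,572,000 mg = 8572 g.
Product at 63.0% available chlorine: 8572 / 0.63 = 13,610 g.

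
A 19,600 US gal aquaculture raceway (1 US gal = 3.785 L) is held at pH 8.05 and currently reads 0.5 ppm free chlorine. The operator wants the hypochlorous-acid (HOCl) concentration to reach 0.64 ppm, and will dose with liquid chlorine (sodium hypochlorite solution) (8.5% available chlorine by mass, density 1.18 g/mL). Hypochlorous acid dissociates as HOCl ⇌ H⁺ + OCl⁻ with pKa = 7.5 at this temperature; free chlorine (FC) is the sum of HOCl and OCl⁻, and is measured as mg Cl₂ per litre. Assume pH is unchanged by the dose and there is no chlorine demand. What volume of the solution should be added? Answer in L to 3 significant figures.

Volume: 19,600 US gal × 3.785 L/gal = 74,186 L.
[OCl⁻]/[HOCl] = 10^(pH − pKa) = 10^(8.05 − 7.5) = 3.548; fraction as HOCl = 1/(1 + 3.548) = 0.2199.
Free chlorine required for 0.64 ppm HOCl: 0.64 / 0.2199 = 2.911 ppm.
FC to add: 2.911 − 0.5 = 2.411 mg/L as Cl₂.
Cl₂ equivalent: 2.411 mg/L × 74,186 L = 178.8 g.
Product at 8.5% available Cl: 178.8 / 0.085 = 2104 g.
Volume: 2104 g ÷ 1.18 g/mL = 1783 mL.

1.78 L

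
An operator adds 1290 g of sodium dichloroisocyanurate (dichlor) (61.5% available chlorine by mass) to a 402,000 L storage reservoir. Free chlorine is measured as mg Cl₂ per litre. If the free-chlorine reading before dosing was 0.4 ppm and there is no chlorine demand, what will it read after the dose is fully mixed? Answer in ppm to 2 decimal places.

2.37 ppm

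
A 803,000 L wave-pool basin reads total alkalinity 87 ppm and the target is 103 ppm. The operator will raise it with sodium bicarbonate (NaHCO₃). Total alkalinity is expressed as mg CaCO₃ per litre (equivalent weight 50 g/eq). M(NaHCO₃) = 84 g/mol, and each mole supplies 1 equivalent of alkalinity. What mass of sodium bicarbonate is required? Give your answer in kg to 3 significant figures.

Alkalinity to add: (103 − 87) = 16 mg/L as CaCO₃ × 803,000 L = 12,850 g as CaCO₃.
Equivalents: 12,850 g ÷ 50 g/eq = 257 eq.
NaHCO₃ supplies 1 eq per mole → 257 mol.
Mass: 257 mol × 84 g/mol = 21,580 g.

21.6 kg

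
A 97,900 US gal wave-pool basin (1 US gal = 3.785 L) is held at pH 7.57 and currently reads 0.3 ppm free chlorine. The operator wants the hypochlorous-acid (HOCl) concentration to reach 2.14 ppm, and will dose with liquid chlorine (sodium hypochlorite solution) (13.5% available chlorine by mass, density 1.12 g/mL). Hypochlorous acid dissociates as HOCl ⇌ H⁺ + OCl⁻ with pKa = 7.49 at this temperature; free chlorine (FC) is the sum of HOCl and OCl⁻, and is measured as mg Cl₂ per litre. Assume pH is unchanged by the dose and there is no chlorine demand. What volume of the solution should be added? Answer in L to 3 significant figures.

Volume: 97,900 US gal × 3.785 L/gal = 370,552 L.
[OCl⁻]/[HOCl] = 10^(pH − pKa) = 10^(7.57 − 7.49) = 1.202; fraction as HOCl = 1/(1 + 1.202) = 0.4541.
Free chlorine required for 2.14 ppm HOCl: 2.14 / 0.4541 = 4.713 ppm.
FC to add: 4.713 − 0.3 = 4.413 mg/L as Cl₂.
Cl₂ equivalent: 4.413 mg/L × 370,552 L = 1635 g.
Product at 13.5% available Cl: 1635 / 0.135 = 12,110 g.
Volume: 12,110 g ÷ 1.12 g/mL = 10,810 mL.

10.8 L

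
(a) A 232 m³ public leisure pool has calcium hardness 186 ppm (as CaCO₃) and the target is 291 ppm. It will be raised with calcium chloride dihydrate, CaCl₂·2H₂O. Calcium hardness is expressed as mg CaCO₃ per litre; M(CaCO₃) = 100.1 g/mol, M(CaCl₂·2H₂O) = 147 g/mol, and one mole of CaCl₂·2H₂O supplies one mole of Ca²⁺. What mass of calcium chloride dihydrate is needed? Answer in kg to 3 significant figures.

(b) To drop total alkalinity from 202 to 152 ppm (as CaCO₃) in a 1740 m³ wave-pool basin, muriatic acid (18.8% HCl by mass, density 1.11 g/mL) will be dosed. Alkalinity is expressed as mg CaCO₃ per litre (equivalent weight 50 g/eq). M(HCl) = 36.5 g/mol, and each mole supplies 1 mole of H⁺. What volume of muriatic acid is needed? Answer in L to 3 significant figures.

(a) Volume: 232 m³ = 232,000 L.
(a) Hardness to add: (291 − 186) = 105 mg/L as CaCO₃ × 232,000 L = 24,360 g as CaCO₃.
(a) Moles of Ca²⁺ (1 mol Ca²⁺ ≡ 1 mol CaCO₃): 24,360 / 100.1 g/mol = 243.4 mol.
(a) Mass of CaCl₂·2H₂O: 243.4 × 147 = 35,770 g.

(b) Volume: 1740 m³ = 1,740,000 L.
(b) Alkalinity to neutralize: (202 − 152) = 50 mg/L as CaCO₃ × 1,740,000 L = 87,000 g as CaCO₃.
(b) Equivalents of H⁺ required: 87,000 ÷ 50 g/eq = 1740 eq = 1740 mol HCl.
(b) Mass of HCl: 1740 × 36.5 = 63,510 g.
(b) Mass of 18.8% solution: 63,510 / 0.188 = 337,800 g.
(b) Volume: 337,800 g ÷ 1.11 g/mL = 304,300 mL.

(a) 35.8 kg; (b) 304 L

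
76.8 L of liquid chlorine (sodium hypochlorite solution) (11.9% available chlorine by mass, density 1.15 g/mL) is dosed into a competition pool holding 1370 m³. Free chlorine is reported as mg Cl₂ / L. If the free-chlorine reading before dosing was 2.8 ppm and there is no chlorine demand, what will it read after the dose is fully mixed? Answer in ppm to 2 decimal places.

Volume: 1370 m³ = 1,370,000 L.
Mass of solution: 76.8 L × 1000 mL/L × 1.15 g/mL = 88,320 g.
Available chlorine delivered: 88,320 g × 0.119 = 10,510 g as Cl₂.
Concentration rise: 10,510 g / 1,370,000 L = 7.672 mg/L = 7.67 ppm.
Final FC: 2.8 + 7.67 = 10.47 ppm.

10.47 ppm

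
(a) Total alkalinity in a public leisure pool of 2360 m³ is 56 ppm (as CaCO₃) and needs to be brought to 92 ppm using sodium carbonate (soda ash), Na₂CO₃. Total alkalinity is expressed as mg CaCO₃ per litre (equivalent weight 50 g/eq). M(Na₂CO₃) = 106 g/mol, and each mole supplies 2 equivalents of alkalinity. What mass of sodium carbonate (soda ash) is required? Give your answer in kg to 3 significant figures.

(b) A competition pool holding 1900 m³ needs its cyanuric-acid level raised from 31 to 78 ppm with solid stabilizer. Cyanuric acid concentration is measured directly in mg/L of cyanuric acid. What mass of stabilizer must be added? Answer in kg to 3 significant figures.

(a) Volume: 2360 m³ = 2,360,000 L.
(a) Alkalinity to add: (92 − 56) = 36 mg/L as CaCO₃ × 2,360,000 L = 84,960 g as CaCO₃.
(a) Equivalents: 84,960 g ÷ 50 g/eq = 1699 eq.
(a) Each mole of Na₂CO₃ supplies 2 eq, so 1699 / 2 = 849.6 mol.
(a) Mass: 849.6 mol × 106 g/mol = 90,060 g.

(b) Volume: 1900 m³ = 1,900,000 L.
(b) CYA to add: (78 − 31) = 47 mg/L × 1,900,000 L = 89,300 g cyanuric acid.

(a) 90.1 kg; (b) 89.3 kg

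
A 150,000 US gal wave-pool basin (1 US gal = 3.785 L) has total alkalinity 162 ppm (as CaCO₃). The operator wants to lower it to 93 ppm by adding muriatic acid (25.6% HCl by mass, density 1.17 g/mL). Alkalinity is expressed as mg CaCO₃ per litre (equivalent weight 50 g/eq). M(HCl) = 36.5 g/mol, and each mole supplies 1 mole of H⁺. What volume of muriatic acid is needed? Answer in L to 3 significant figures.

95.5 L

Volume: 150,000 US gal × 3.785 L/gal = 567,750 L.
Alkalinity to neutralize: (162 − 93) = 69 mg/L as CaCO₃ × 567,750 L = 39,170 g as CaCO₃.
Equivalents of H⁺ required: 39,170 ÷ 50 g/eq = 783.5 eq = 783.5 mol HCl.
Mass of HCl: 783.5 × 36.5 = 28,600 g.
Mass of 25.6% solution: 28,600 / 0.256 = 111,700 g.
Volume: 111,700 g ÷ 1.17 g/mL = 95,480 mL.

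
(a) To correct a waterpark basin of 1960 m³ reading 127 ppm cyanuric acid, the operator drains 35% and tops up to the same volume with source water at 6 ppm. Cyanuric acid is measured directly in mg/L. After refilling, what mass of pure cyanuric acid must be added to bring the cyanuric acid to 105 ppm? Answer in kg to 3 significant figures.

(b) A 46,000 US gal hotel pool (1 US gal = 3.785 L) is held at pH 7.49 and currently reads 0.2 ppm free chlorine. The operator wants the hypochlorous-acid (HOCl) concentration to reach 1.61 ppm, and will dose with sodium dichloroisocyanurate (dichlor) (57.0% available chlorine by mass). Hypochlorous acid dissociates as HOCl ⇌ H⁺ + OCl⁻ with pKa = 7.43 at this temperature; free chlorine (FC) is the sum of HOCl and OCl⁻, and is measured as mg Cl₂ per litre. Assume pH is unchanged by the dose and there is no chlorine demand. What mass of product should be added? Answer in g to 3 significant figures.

(a) Volume: 1960 m³ = 1,960,000 L.
(a) After draining 35% and refilling: 127 × 0.65 + 6 × 0.35 = 84.65 ppm.
(a) Deficit to target: 105 − 84.65 = 20.35 mg/L.
(a) Mass: 20.35 mg/L × 1,960,000 L = 39,890 g cyanuric acid.

(b) Volume: 46,000 US gal × 3.785 L/gal = 174,110 L.
(b) [OCl⁻]/[HOCl] = 10^(pH − pKa) = 10^(7.49 − 7.43) = 1.148; fraction as HOCl = 1/(1 + 1.148) = 0.4655.
(b) Free chlorine required for 1.61 ppm HOCl: 1.61 / 0.4655 = 3.459 ppm.
(b) FC to add: 3.459 − 0.2 = 3.259 mg/L as Cl₂.
(b) Cl₂ equivalent: 3.259 mg/L × 174,110 L = 567.3 g.
(b) Product at 57.0% available Cl: 567.3 / 0.57 = 995.3 g.

(a) 39.9 kg; (b) 995 g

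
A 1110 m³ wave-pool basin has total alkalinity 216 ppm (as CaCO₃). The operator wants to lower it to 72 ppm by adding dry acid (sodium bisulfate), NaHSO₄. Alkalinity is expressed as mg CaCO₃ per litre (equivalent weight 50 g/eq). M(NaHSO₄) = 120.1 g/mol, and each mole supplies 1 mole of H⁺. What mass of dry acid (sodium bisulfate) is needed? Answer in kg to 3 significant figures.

Volume: 1110 m³ = 1,110,000 L.
Alkalinity to neutralize: (216 − 72) = 144 mg/L as CaCO₃ × 1,110,000 L = 159,800 g as CaCO₃.
Equivalents of H⁺ required: 159,800 ÷ 50 g/eq = 3197 eq = 3197 mol NaHSO₄.
Mass of NaHSO₄: 3197 × 120.1 = 383,900 g.

384 kg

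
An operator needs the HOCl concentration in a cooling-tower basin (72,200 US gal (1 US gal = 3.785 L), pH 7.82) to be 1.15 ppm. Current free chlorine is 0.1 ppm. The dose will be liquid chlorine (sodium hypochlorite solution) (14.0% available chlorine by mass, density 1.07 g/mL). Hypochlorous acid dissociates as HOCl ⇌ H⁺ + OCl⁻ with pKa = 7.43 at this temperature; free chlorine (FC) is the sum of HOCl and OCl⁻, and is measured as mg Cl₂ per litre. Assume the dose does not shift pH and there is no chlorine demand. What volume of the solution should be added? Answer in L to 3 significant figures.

Volume: 72,200 US gal × 3.785 L/gal = 273,277 L.
[OCl⁻]/[HOCl] = 10^(pH − pKa) = 10^(7.82 − 7.43) = 2.455; fraction as HOCl = 1/(1 + 2.455) = 0.2895.
Free chlorine required for 1.15 ppm HOCl: 1.15 / 0.2895 = 3.973 ppm.
FC to add: 3.973 − 0.1 = 3.873 mg/L as Cl₂.
Cl₂ equivalent: 3.873 mg/L × 273,277 L = 1058 g.
Product at 14.0% available Cl: 1058 / 0.14 = 7560 g.
Volume: 7560 g ÷ 1.07 g/mL = 7065 mL.

7.07 L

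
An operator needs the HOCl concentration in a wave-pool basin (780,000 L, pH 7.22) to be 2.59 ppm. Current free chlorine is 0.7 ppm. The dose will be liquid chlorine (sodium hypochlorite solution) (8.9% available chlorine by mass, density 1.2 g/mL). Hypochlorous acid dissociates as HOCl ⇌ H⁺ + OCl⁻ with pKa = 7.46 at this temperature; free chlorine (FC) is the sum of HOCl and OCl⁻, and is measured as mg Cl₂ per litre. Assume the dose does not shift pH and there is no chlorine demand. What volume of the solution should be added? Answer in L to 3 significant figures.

24.7 L

[OCl⁻]/[HOCl] = 10^(pH − pKa) = 10^(7.22 − 7.46) = 0.5754; fraction as HOCl = 1/(1 + 0.5754) = 0.6347.
Free chlorine required for 2.59 ppm HOCl: 2.59 / 0.6347 = 4.08 ppm.
FC to add: 4.08 − 0.7 = 3.38 mg/L as Cl₂.
Cl₂ equivalent: 3.38 mg/L × 780,000 L = 2637 g.
Product at 8.9% available Cl: 2637 / 0.089 = 29,630 g.
Volume: 29,630 g ÷ 1.2 g/mL = 24,690 mL.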